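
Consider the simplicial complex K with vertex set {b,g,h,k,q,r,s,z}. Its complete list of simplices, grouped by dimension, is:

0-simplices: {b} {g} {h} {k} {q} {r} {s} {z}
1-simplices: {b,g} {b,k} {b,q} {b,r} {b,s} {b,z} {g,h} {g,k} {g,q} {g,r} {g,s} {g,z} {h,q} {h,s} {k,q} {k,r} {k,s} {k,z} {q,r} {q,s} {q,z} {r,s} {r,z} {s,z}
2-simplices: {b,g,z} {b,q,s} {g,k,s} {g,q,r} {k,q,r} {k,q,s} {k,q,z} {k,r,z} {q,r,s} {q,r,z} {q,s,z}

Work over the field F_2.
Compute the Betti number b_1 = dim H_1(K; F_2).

b_1=7

n_0=8 n_1=24 n_2=11  [Z2]
∂1: piv[bg,bk,bq,br,bs,bz,gh] rk=7  ker:gk,gq,gr,gs,gz,hq,hs,kq,kr,ks,kz,qr,qs,qz,rs,rz,sz
∂2: piv[bgz,bqs,gks,gqr,kqr,kqs,kqz,krz,qrs,qsz] rk=10  ker:qrz
b_1=(24−7)−10=7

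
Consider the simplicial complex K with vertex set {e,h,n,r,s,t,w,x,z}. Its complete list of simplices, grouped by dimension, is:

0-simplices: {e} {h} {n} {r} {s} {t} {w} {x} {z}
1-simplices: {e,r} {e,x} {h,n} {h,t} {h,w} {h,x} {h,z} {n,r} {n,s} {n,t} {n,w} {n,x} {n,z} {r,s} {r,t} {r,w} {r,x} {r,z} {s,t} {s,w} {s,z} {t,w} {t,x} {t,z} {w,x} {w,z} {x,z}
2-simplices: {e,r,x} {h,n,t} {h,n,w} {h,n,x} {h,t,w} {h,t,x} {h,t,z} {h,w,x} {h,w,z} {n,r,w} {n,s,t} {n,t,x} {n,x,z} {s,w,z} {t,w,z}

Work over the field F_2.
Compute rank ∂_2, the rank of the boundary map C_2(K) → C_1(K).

n_0=9 n_1=27 n_2=15  [Z2]
∂1: piv[er,ex,hn,ht,hw,hx,hz,ns] rk=8  ker:nr,nt,nw,nx,nz,rs,rt,rw,rx,rz,st,sw,sz,tw,tx,tz,wx,wz,xz
∂2: piv[erx,hnt,hnw,hnx,htw,htx,htz,hwx,hwz,nrw,nst,nxz,swz] rk=13  ker:ntx,twz
rk∂_2=13

rank∂_2=13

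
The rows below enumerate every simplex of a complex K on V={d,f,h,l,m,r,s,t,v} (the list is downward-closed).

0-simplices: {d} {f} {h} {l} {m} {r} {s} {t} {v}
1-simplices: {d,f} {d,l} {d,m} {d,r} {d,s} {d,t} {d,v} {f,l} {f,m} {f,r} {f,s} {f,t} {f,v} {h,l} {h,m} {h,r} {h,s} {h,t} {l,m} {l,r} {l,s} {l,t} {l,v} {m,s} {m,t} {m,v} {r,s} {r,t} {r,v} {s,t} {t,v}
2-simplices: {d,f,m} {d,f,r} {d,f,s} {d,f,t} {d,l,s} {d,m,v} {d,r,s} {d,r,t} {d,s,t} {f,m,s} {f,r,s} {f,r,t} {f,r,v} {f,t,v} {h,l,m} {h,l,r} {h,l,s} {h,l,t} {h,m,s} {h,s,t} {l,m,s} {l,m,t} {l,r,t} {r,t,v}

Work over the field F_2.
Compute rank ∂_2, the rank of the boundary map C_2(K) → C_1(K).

n_0=9 n_1=31 n_2=24  [Z2]
∂1: piv[df,dl,dm,dr,ds,dt,dv,hl] rk=8  ker:fl,fm,fr,fs,ft,fv,hm,hr,hs,ht,lm,lr,ls,lt,lv,ms,mt,mv,rs,rt,rv,st,tv
∂2: piv[dfm,dfr,dfs,dft,dls,dmv,drs,drt,dst,fms,frv,ftv,hlm,hlr,hls,hlt,hms,hst,lmt,lrt] rk=20  ker:frs,frt,lms,rtv
rk∂_2=20

rank∂_2=20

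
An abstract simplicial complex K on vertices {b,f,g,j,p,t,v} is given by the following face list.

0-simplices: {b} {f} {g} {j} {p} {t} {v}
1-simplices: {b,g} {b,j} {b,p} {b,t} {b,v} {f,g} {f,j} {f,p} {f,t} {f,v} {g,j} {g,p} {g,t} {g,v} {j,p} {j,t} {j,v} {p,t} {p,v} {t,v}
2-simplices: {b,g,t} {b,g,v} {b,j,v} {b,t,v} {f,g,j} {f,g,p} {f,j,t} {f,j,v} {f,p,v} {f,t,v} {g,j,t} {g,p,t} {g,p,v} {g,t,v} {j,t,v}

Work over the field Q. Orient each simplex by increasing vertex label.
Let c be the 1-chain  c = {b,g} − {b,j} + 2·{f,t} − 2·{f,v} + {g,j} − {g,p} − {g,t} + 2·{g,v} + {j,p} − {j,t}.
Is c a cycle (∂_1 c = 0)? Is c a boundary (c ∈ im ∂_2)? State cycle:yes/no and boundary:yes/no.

cycle:yes boundary:no

n_0=7 n_1=20 n_2=15  [Q]
∂1: piv[bg,bj,bp,bt,bv,fg] rk=6  ker:fj,fp,ft,fv,gj,gp,gt,gv,jp,jt,jv,pt,pv,tv
∂2: piv[bgt,bgv,bjv,btv,fgj,fgp,fjt,fjv,fpv,ftv,gjt,gpt] rk=12  ker:gpv,gtv,jtv
∂1c = 0
c vs im∂2: residual ≠ 0 ⇒ not boundary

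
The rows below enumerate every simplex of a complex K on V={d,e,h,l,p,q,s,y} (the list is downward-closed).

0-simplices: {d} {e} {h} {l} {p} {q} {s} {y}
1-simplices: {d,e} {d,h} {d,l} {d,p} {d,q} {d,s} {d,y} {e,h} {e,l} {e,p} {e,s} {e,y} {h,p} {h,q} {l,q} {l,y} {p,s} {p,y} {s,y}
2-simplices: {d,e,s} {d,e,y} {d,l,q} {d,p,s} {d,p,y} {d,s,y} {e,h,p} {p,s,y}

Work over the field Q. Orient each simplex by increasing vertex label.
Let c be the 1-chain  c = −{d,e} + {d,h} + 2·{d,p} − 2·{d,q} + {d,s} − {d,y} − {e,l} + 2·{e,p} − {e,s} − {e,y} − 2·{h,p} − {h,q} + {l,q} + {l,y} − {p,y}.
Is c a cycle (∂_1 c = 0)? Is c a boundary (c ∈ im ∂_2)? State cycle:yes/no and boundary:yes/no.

n_0=8 n_1=19 n_2=8  [Q]
∂1: piv[de,dh,dl,dp,dq,ds,dy] rk=7  ker:eh,el,ep,es,ey,hp,hq,lq,ly,ps,py,sy
∂2: piv[des,dey,dlq,dps,dpy,dsy,ehp] rk=7  ker:psy
∂1c = 4·{h} − 3·{l} + 3·{p} − 2·{q} − 2·{y}

cycle:no boundary:no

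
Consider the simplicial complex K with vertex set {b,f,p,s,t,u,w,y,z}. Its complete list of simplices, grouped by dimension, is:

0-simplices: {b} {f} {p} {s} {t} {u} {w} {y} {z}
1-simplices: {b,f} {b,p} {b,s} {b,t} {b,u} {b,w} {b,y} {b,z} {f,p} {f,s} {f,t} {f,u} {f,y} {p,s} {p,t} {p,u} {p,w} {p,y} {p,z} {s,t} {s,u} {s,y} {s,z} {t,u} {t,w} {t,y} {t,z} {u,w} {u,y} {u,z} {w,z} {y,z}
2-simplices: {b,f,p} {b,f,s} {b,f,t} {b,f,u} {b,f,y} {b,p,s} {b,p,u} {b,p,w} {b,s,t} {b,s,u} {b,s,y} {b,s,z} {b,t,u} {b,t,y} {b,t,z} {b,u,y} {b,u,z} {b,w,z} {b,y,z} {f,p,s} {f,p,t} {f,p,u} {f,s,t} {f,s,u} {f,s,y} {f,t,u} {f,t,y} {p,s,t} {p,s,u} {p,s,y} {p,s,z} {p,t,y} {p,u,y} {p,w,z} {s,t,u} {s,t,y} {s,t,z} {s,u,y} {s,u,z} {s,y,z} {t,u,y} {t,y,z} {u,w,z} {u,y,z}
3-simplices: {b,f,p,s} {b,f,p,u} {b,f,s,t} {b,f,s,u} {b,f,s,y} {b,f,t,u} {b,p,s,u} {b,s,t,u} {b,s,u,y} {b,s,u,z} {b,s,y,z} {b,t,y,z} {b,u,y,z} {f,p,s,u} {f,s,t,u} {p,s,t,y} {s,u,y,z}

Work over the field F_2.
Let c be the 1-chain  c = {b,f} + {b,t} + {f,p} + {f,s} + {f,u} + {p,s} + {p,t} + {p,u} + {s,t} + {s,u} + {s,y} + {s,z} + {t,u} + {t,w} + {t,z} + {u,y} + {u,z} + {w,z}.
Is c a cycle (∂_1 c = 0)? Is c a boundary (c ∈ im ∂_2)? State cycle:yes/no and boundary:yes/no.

cycle:yes boundary:no

n_0=9 n_1=32 n_2=44 n_3=17  [Z2]
∂1: piv[bf,bp,bs,bt,bu,bw,by,bz] rk=8  ker:fp,fs,ft,fu,fy,ps,pt,pu,pw,py,pz,st,su,sy,sz,tu,tw,ty,tz,uw,uy,uz,wz,yz
∂2: piv[bfp,bfs,bft,bfu,bfy,bps,bpu,bpw,bst,bsu,bsy,bsz,btu,bty,btz,buy,buz,bwz,byz,fpt,psy,psz,uwz] rk=23  ker:fps,fpu,fst,fsu,fsy,ftu,fty,pst,psu,pty,puy,pwz,stu,sty,stz,suy,suz,syz,tuy,tyz,uyz
∂3: piv[bfps,bfpu,bfst,bfsu,bfsy,bftu,bpsu,bstu,bsuy,bsuz,bsyz,btyz,buyz,psty] rk=14  ker:fpsu,fstu,suyz
∂1c = 0
c vs im∂2: residual ≠ 0 ⇒ not boundary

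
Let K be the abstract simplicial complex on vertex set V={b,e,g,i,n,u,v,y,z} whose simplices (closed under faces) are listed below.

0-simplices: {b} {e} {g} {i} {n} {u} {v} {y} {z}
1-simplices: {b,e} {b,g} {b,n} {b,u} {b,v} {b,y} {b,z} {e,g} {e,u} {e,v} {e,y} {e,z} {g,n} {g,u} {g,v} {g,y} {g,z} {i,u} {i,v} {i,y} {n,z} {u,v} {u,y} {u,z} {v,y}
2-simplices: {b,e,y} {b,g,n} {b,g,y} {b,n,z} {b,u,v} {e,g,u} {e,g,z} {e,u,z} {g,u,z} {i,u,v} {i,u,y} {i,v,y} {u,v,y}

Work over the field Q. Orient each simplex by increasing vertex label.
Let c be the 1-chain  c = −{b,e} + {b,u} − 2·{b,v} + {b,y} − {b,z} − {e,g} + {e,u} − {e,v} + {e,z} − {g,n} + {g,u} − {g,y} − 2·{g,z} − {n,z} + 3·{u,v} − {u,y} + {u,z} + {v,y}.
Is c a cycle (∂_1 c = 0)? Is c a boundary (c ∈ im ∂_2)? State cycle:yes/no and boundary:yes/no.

n_0=9 n_1=25 n_2=13  [Q]
∂1: piv[be,bg,bn,bu,bv,by,bz,iu] rk=8  ker:eg,eu,ev,ey,ez,gn,gu,gv,gy,gz,iv,iy,nz,uv,uy,uz,vy
∂2: piv[bey,bgn,bgy,bnz,buv,egu,egz,euz,iuv,iuy,ivy] rk=11  ker:guz,uvy
∂1c = 2·{b} − {e} + 2·{g} − {v} − 2·{z}

cycle:no boundary:no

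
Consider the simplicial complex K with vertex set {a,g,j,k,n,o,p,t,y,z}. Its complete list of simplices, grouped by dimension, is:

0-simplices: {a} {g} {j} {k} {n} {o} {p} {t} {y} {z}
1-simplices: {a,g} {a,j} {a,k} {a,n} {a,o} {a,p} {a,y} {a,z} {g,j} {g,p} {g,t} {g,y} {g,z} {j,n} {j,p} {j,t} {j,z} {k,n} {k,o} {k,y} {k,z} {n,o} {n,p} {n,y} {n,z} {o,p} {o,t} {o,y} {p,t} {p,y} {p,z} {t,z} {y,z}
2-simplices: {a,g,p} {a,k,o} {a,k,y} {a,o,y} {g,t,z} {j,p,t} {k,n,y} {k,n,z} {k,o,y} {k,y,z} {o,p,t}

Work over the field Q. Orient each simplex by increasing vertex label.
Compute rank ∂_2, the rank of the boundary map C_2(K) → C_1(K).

rank∂_2=10

n_0=10 n_1=33 n_2=11  [Q]
∂1: piv[ag,aj,ak,an,ao,ap,ay,az,gt] rk=9  ker:gj,gp,gy,gz,jn,jp,jt,jz,kn,ko,ky,kz,no,np,ny,nz,op,ot,oy,pt,py,pz,tz,yz
∂2: piv[agp,ako,aky,aoy,gtz,jpt,kny,knz,kyz,opt] rk=10  ker:koy
rk∂_2=10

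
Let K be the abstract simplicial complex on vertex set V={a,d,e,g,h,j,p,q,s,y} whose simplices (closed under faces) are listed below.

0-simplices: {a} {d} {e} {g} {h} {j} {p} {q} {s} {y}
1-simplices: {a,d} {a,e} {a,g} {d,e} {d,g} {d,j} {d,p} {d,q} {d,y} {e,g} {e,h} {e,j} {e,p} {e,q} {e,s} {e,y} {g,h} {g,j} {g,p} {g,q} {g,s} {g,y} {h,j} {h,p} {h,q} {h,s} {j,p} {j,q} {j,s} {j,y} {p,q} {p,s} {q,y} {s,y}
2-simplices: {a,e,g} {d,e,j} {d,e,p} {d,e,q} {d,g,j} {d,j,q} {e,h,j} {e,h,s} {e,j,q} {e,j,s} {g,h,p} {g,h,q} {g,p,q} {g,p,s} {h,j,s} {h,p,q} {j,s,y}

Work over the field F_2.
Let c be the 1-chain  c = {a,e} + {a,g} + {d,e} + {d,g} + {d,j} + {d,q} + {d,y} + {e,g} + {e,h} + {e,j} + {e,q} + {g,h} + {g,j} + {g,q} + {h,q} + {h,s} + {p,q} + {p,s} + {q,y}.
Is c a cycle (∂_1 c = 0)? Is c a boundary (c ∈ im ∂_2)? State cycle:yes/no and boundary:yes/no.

n_0=10 n_1=34 n_2=17  [Z2]
∂1: piv[ad,ae,ag,dj,dp,dq,dy,eh,es] rk=9  ker:de,dg,eg,ej,ep,eq,ey,gh,gj,gp,gq,gs,gy,hj,hp,hq,hs,jp,jq,js,jy,pq,ps,qy,sy
∂2: piv[aeg,dej,dep,deq,dgj,djq,ehj,ehs,ejs,ghp,ghq,gpq,gps,jsy] rk=14  ker:ejq,hjs,hpq
∂1c = {d} + {j}

cycle:no boundary:no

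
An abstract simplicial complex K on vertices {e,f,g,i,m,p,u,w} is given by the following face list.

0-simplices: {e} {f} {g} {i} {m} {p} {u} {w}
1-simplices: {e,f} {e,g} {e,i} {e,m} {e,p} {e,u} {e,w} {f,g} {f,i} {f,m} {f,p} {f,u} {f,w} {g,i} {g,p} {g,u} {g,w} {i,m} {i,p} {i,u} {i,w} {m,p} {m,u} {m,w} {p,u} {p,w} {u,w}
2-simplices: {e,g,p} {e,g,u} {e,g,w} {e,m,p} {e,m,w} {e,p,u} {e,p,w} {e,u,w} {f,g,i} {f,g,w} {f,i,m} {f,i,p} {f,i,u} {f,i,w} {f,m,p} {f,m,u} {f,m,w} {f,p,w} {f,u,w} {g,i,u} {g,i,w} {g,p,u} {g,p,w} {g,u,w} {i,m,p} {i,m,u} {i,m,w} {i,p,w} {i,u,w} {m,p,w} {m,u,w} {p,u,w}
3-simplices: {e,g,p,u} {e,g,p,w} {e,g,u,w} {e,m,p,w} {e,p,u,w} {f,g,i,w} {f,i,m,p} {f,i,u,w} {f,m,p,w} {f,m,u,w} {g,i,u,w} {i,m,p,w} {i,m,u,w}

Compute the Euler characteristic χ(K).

χ(K)=0

n_0=8 n_1=27 n_2=32 n_3=13
χ=+8−27+32−13=0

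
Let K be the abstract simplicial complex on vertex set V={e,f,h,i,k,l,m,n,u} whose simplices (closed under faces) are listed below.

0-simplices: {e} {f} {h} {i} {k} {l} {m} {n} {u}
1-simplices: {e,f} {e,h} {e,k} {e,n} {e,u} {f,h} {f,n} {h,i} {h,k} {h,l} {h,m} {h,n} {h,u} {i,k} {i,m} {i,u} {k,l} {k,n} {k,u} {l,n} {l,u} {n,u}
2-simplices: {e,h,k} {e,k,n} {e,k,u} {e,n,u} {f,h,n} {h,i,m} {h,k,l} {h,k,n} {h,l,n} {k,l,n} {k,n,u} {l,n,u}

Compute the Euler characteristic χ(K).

χ(K)=-1

n_0=9 n_1=22 n_2=12
χ=+9−22+12=-1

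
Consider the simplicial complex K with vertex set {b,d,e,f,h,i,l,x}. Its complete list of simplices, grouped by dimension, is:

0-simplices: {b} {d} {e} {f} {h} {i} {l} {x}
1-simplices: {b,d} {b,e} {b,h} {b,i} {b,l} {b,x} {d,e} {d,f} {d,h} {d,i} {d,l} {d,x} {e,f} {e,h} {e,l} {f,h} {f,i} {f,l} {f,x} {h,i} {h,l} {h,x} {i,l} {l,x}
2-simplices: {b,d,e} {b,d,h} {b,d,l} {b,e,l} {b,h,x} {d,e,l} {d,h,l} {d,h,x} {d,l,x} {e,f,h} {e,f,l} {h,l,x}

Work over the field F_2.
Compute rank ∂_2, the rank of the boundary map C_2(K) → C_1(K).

n_0=8 n_1=24 n_2=12  [Z2]
∂1: piv[bd,be,bh,bi,bl,bx,df] rk=7  ker:de,dh,di,dl,dx,ef,eh,el,fh,fi,fl,fx,hi,hl,hx,il,lx
∂2: piv[bde,bdh,bdl,bel,bhx,dhl,dhx,dlx,efh,efl] rk=10  ker:del,hlx
rk∂_2=10

rank∂_2=10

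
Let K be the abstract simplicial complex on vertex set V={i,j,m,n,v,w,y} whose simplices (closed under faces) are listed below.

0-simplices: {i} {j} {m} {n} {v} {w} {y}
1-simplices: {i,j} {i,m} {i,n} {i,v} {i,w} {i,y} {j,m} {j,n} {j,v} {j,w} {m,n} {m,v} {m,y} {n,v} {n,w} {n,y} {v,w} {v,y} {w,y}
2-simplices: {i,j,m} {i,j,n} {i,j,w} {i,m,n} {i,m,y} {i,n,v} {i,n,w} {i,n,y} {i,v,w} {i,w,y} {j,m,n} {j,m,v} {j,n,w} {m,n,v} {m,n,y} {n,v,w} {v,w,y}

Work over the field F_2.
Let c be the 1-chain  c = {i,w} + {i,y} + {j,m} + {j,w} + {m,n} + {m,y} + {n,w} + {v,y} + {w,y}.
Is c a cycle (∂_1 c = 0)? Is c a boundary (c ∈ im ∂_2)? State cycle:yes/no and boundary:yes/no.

cycle:no boundary:no

n_0=7 n_1=19 n_2=17  [Z2]
∂1: piv[ij,im,in,iv,iw,iy] rk=6  ker:jm,jn,jv,jw,mn,mv,my,nv,nw,ny,vw,vy,wy
∂2: piv[ijm,ijn,ijw,imn,imy,inv,inw,iny,ivw,iwy,jmv,mnv,vwy] rk=13  ker:jmn,jnw,mny,nvw
∂1c = {m} + {v}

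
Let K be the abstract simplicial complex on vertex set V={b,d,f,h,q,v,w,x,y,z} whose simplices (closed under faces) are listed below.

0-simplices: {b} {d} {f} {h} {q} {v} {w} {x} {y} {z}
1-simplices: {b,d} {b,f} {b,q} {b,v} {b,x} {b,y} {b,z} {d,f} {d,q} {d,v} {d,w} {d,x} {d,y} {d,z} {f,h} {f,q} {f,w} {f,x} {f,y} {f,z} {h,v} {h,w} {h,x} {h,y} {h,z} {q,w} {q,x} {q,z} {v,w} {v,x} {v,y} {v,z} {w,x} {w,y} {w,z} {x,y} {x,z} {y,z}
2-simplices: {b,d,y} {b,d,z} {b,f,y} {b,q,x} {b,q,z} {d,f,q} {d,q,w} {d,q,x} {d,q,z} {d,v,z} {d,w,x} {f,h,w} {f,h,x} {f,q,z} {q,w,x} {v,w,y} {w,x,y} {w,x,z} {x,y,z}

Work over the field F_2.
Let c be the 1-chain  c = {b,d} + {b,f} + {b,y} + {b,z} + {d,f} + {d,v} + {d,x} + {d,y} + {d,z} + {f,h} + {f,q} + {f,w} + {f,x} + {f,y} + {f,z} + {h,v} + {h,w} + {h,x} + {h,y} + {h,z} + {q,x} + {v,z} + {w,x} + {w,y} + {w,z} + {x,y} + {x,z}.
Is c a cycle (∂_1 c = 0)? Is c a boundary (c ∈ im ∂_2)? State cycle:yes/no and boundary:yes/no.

cycle:no boundary:no

n_0=10 n_1=38 n_2=19  [Z2]
∂1: piv[bd,bf,bq,bv,bx,by,bz,dw,fh] rk=9  ker:df,dq,dv,dx,dy,dz,fq,fw,fx,fy,fz,hv,hw,hx,hy,hz,qw,qx,qz,vw,vx,vy,vz,wx,wy,wz,xy,xz,yz
∂2: piv[bdy,bdz,bfy,bqx,bqz,dfq,dqw,dqx,dqz,dvz,dwx,fhw,fhx,fqz,vwy,wxy,wxz,xyz] rk=18  ker:qwx
∂1c = {v} + {w} + {x} + {z}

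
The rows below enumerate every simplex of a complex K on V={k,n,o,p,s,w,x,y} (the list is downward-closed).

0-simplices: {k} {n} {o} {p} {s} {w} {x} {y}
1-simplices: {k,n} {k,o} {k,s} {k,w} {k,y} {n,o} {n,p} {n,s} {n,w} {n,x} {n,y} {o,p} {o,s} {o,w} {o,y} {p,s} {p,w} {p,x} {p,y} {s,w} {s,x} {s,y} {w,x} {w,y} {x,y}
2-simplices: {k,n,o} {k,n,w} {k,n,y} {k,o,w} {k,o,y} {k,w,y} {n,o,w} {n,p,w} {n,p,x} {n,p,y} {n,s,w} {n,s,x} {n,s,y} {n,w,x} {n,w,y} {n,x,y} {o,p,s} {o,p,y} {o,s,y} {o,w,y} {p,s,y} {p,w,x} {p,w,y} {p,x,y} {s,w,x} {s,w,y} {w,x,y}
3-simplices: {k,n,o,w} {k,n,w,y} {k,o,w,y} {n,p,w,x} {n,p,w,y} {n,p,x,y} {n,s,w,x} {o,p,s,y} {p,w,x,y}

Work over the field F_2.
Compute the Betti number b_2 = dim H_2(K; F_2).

n_0=8 n_1=25 n_2=27 n_3=9  [Z2]
∂1: piv[kn,ko,ks,kw,ky,np,nx] rk=7  ker:no,ns,nw,ny,op,os,ow,oy,ps,pw,px,py,sw,sx,sy,wx,wy,xy
∂2: piv[kno,knw,kny,kow,koy,kwy,npw,npx,npy,nsw,nsx,nsy,nwx,nxy,ops,opy,osy] rk=17  ker:now,nwy,owy,psy,pwx,pwy,pxy,swx,swy,wxy
∂3: piv[know,knwy,kowy,npwx,npwy,npxy,nswx,opsy,pwxy] rk=9
b_2=(27−17)−9=1

b_2=1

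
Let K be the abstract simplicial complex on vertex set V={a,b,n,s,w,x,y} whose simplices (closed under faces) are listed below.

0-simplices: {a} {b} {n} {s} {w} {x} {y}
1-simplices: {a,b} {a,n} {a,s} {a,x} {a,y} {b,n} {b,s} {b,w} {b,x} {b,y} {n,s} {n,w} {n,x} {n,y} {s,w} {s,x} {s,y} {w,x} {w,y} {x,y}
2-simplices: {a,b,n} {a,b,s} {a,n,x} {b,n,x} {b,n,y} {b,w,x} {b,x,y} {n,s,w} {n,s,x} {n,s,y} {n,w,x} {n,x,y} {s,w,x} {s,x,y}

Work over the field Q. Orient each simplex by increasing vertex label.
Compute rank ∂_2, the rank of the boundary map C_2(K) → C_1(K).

n_0=7 n_1=20 n_2=14  [Q]
∂1: piv[ab,an,as,ax,ay,bw] rk=6  ker:bn,bs,bx,by,ns,nw,nx,ny,sw,sx,sy,wx,wy,xy
∂2: piv[abn,abs,anx,bnx,bny,bwx,bxy,nsw,nsx,nsy,nwx] rk=11  ker:nxy,swx,sxy
rk∂_2=11

rank∂_2=11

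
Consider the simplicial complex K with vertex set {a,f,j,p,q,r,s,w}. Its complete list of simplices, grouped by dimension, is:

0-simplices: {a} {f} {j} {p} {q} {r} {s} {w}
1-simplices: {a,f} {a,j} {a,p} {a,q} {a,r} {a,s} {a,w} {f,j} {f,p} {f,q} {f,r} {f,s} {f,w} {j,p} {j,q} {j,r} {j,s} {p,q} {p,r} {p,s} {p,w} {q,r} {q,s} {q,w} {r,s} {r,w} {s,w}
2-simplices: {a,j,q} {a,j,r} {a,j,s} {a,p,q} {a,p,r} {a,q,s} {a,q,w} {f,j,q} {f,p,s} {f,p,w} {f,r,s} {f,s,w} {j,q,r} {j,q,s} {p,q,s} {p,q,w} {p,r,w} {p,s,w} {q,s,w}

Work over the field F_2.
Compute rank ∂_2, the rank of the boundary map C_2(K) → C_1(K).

n_0=8 n_1=27 n_2=19  [Z2]
∂1: piv[af,aj,ap,aq,ar,as,aw] rk=7  ker:fj,fp,fq,fr,fs,fw,jp,jq,jr,js,pq,pr,ps,pw,qr,qs,qw,rs,rw,sw
∂2: piv[ajq,ajr,ajs,apq,apr,aqs,aqw,fjq,fps,fpw,frs,fsw,jqr,pqs,pqw,prw] rk=16  ker:jqs,psw,qsw
rk∂_2=16

rank∂_2=16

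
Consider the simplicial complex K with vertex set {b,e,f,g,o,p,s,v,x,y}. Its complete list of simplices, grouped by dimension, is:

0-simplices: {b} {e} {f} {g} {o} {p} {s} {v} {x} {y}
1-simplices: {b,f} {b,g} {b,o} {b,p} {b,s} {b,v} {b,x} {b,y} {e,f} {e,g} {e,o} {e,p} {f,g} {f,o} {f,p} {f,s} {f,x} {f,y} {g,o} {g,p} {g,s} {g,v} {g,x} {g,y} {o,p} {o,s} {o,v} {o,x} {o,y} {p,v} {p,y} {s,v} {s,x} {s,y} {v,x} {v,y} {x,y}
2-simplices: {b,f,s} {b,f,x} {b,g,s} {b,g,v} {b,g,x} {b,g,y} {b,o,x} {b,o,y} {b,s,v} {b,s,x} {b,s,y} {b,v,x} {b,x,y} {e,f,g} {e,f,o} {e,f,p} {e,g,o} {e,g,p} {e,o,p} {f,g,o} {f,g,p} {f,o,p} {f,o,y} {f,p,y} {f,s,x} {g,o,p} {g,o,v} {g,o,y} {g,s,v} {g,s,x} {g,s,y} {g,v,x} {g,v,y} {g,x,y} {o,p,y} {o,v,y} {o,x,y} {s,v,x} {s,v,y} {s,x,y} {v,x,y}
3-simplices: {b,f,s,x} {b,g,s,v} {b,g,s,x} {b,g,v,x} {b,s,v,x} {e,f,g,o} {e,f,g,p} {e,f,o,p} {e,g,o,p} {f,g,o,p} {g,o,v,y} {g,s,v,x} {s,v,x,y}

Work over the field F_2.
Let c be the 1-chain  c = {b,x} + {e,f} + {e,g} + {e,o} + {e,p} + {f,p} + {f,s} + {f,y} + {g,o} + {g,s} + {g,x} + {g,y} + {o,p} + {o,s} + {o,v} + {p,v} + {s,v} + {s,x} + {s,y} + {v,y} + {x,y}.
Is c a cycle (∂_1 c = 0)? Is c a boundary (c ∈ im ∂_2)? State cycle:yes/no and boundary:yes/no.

n_0=10 n_1=37 n_2=41 n_3=13  [Z2]
∂1: piv[bf,bg,bo,bp,bs,bv,bx,by,ef] rk=9  ker:eg,eo,ep,fg,fo,fp,fs,fx,fy,go,gp,gs,gv,gx,gy,op,os,ov,ox,oy,pv,py,sv,sx,sy,vx,vy,xy
∂2: piv[bfs,bfx,bgs,bgv,bgx,bgy,box,boy,bsv,bsx,bsy,bvx,bxy,efg,efo,efp,ego,egp,eop,foy,fpy,gov,goy,gvy] rk=24  ker:fgo,fgp,fop,fsx,gop,gsv,gsx,gsy,gvx,gxy,opy,ovy,oxy,svx,svy,sxy,vxy
∂3: piv[bfsx,bgsv,bgsx,bgvx,bsvx,efgo,efgp,efop,egop,govy,svxy] rk=11  ker:fgop,gsvx
∂1c = {b} + {g} + {o} + {y}

cycle:no boundary:no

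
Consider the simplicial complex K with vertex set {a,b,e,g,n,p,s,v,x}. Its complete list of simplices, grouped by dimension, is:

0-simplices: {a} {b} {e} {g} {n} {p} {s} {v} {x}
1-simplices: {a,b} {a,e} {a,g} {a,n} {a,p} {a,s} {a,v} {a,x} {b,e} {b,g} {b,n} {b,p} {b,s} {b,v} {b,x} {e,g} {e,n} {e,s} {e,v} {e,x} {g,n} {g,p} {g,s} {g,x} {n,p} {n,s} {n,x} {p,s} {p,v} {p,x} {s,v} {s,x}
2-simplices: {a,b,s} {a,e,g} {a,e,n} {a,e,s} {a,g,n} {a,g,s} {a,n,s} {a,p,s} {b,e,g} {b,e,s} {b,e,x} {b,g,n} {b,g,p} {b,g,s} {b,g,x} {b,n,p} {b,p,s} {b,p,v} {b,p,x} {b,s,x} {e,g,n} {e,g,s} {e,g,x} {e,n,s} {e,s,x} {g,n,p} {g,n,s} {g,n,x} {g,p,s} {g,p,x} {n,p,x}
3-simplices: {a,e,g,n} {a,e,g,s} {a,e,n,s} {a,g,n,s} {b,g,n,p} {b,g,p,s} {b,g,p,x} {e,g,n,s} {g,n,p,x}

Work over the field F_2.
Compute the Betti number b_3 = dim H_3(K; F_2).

b_3=1

n_0=9 n_1=32 n_2=31 n_3=9  [Z2]
∂1: piv[ab,ae,ag,an,ap,as,av,ax] rk=8  ker:be,bg,bn,bp,bs,bv,bx,eg,en,es,ev,ex,gn,gp,gs,gx,np,ns,nx,ps,pv,px,sv,sx
∂2: piv[abs,aeg,aen,aes,agn,ags,ans,aps,beg,bes,bex,bgn,bgp,bgx,bnp,bps,bpv,bpx,bsx,gnx] rk=20  ker:bgs,egn,egs,egx,ens,esx,gnp,gns,gps,gpx,npx
∂3: piv[aegn,aegs,aens,agns,bgnp,bgps,bgpx,gnpx] rk=8  ker:egns
b_3=(9−8)−0=1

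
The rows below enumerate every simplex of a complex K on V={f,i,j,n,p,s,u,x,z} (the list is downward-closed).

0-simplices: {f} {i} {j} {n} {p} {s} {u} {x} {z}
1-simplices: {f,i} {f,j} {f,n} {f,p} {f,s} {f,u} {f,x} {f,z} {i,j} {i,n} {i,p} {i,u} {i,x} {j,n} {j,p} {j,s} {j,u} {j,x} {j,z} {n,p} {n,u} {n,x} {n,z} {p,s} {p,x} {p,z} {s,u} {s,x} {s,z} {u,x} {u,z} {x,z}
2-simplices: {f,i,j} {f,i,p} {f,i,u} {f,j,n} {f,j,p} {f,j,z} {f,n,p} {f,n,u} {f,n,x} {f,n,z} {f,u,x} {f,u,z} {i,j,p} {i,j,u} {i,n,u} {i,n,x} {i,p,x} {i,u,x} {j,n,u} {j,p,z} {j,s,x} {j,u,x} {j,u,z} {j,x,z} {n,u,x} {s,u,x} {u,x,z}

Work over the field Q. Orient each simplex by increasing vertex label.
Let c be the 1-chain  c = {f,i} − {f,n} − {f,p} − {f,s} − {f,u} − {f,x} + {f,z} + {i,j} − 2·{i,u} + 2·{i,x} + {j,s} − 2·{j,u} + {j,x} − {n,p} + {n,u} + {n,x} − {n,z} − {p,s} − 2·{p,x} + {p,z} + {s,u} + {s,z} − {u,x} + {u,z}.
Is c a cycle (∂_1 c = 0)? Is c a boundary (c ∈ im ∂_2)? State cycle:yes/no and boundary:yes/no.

n_0=9 n_1=32 n_2=27  [Q]
∂1: piv[fi,fj,fn,fp,fs,fu,fx,fz] rk=8  ker:ij,in,ip,iu,ix,jn,jp,js,ju,jx,jz,np,nu,nx,nz,ps,px,pz,su,sx,sz,ux,uz,xz
∂2: piv[fij,fip,fiu,fjn,fjp,fjz,fnp,fnu,fnx,fnz,fux,fuz,iju,inu,inx,ipx,jpz,jsx,jux,jxz,sux] rk=21  ker:ijp,iux,jnu,juz,nux,uxz
∂1c = 3·{f} + {j} − {n} − 3·{s} − 3·{u} + 3·{z}

cycle:no boundary:no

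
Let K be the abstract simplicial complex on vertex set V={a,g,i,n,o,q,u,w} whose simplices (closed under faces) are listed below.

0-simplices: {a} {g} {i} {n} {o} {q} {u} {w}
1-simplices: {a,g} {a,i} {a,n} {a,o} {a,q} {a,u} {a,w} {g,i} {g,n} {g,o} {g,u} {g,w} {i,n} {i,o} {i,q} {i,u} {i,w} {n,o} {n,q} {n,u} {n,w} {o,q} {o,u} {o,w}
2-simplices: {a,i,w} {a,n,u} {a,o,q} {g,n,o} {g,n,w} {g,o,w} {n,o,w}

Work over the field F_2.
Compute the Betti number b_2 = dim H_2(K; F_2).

n_0=8 n_1=24 n_2=7  [Z2]
∂1: piv[ag,ai,an,ao,aq,au,aw] rk=7  ker:gi,gn,go,gu,gw,in,io,iq,iu,iw,no,nq,nu,nw,oq,ou,ow
∂2: piv[aiw,anu,aoq,gno,gnw,gow] rk=6  ker:now
b_2=(7−6)−0=1

b_2=1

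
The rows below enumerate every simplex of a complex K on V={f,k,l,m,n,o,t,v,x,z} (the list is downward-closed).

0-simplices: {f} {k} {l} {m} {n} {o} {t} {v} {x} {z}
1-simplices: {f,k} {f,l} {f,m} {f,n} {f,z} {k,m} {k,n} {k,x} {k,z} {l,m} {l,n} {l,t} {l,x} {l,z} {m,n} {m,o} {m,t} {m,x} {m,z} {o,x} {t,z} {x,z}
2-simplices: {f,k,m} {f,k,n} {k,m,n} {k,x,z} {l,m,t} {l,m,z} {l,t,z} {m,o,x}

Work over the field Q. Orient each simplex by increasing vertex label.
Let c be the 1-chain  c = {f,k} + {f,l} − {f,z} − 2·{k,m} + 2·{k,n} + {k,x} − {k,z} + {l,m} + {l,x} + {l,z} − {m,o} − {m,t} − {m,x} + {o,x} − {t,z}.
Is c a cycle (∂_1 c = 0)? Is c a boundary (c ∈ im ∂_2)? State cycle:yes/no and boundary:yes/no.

n_0=10 n_1=22 n_2=8  [Q]
∂1: piv[fk,fl,fm,fn,fz,kx,lt,mo] rk=8  ker:km,kn,kz,lm,ln,lx,lz,mn,mt,mx,mz,ox,tz,xz
∂2: piv[fkm,fkn,kmn,kxz,lmt,lmz,ltz,mox] rk=8
∂1c = −{f} + {k} − 2·{l} + 2·{m} + 2·{n} − 2·{o} + 2·{x} − 2·{z}

cycle:no boundary:no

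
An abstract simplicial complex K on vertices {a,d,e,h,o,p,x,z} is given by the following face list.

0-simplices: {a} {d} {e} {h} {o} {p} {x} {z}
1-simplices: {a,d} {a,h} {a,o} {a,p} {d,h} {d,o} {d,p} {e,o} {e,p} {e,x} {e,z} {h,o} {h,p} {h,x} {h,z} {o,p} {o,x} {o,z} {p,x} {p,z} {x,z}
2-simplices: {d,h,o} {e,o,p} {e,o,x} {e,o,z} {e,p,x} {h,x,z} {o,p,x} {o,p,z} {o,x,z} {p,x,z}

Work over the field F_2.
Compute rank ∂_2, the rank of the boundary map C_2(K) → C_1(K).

n_0=8 n_1=21 n_2=10  [Z2]
∂1: piv[ad,ah,ao,ap,eo,ex,ez] rk=7  ker:dh,do,dp,ep,ho,hp,hx,hz,op,ox,oz,px,pz,xz
∂2: piv[dho,eop,eox,eoz,epx,hxz,opz,oxz] rk=8  ker:opx,pxz
rk∂_2=8

rank∂_2=8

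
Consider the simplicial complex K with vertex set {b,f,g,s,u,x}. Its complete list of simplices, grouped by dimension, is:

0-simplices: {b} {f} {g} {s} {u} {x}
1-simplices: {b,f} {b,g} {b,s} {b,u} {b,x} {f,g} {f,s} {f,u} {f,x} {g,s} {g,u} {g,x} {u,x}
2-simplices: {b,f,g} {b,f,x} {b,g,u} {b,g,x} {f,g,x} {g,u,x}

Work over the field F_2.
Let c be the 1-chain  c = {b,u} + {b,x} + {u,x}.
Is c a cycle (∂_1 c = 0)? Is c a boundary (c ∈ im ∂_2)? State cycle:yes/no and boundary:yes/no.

n_0=6 n_1=13 n_2=6  [Z2]
∂1: piv[bf,bg,bs,bu,bx] rk=5  ker:fg,fs,fu,fx,gs,gu,gx,ux
∂2: piv[bfg,bfx,bgu,bgx,gux] rk=5  ker:fgx
∂1c = 0
c vs im∂2: reduces to 0 ⇒ boundary

cycle:yes boundary:yes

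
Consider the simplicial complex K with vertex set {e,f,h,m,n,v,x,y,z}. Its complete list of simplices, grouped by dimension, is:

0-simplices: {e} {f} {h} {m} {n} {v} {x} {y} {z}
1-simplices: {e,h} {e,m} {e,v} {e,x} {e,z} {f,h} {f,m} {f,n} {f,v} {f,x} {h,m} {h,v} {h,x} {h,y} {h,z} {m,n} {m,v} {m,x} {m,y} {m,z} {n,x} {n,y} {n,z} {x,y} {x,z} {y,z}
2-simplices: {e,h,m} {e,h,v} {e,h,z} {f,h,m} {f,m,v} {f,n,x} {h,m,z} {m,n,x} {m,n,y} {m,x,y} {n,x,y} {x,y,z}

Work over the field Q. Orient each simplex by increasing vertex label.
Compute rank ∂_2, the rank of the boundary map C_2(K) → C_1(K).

n_0=9 n_1=26 n_2=12  [Q]
∂1: piv[eh,em,ev,ex,ez,fh,fn,hy] rk=8  ker:fm,fv,fx,hm,hv,hx,hz,mn,mv,mx,my,mz,nx,ny,nz,xy,xz,yz
∂2: piv[ehm,ehv,ehz,fhm,fmv,fnx,hmz,mnx,mny,mxy,xyz] rk=11  ker:nxy
rk∂_2=11

rank∂_2=11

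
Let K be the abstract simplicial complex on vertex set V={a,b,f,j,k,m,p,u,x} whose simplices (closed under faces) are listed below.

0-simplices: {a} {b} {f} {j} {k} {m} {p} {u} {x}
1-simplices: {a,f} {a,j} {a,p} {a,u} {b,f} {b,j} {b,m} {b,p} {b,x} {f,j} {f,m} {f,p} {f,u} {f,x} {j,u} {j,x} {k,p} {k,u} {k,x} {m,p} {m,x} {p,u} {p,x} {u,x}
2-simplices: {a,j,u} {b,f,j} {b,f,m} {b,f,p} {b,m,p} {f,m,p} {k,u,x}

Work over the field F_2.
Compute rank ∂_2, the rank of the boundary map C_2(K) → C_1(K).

n_0=9 n_1=24 n_2=7  [Z2]
∂1: piv[af,aj,ap,au,bf,bm,bx,kp] rk=8  ker:bj,bp,fj,fm,fp,fu,fx,ju,jx,ku,kx,mp,mx,pu,px,ux
∂2: piv[aju,bfj,bfm,bfp,bmp,kux] rk=6  ker:fmp
rk∂_2=6

rank∂_2=6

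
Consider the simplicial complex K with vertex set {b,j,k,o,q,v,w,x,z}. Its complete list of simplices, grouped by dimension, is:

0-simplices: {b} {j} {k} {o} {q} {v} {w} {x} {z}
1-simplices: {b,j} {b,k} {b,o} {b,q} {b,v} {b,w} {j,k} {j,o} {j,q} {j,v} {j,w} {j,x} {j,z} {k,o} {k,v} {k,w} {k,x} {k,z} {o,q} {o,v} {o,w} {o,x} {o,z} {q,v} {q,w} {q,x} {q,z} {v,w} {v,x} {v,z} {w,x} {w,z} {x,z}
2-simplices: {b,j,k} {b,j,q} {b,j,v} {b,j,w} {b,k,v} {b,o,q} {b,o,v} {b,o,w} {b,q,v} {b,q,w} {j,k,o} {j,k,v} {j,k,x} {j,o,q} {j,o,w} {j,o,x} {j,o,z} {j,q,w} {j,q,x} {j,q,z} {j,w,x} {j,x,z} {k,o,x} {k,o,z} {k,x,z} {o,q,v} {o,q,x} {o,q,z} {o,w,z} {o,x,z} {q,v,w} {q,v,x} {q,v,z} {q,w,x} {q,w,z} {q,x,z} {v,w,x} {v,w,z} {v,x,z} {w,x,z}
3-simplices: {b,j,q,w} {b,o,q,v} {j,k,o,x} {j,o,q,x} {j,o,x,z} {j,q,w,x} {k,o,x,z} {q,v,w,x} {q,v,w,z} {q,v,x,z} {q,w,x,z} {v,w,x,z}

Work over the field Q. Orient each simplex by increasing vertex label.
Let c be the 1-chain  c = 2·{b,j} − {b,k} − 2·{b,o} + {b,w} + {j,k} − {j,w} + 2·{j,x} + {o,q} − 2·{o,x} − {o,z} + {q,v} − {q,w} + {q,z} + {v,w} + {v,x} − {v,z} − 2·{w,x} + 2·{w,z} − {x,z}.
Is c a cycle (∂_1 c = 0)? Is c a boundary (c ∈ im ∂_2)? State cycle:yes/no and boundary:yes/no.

cycle:yes boundary:yes

n_0=9 n_1=33 n_2=40 n_3=12  [Q]
∂1: piv[bj,bk,bo,bq,bv,bw,jx,jz] rk=8  ker:jk,jo,jq,jv,jw,ko,kv,kw,kx,kz,oq,ov,ow,ox,oz,qv,qw,qx,qz,vw,vx,vz,wx,wz,xz
∂2: piv[bjk,bjq,bjv,bjw,bkv,boq,bov,bow,bqv,bqw,jko,jkx,joq,jox,joz,jqx,jqz,jwx,jxz,koz,owz,qvw,qvx,qvz] rk=24  ker:jkv,jow,jqw,kox,kxz,oqv,oqx,oqz,oxz,qwx,qwz,qxz,vwx,vwz,vxz,wxz
∂3: piv[bjqw,boqv,jkox,joqx,joxz,jqwx,koxz,qvwx,qvwz,qvxz,qwxz] rk=11  ker:vwxz
∂1c = 0
c vs im∂2: reduces to 0 ⇒ boundary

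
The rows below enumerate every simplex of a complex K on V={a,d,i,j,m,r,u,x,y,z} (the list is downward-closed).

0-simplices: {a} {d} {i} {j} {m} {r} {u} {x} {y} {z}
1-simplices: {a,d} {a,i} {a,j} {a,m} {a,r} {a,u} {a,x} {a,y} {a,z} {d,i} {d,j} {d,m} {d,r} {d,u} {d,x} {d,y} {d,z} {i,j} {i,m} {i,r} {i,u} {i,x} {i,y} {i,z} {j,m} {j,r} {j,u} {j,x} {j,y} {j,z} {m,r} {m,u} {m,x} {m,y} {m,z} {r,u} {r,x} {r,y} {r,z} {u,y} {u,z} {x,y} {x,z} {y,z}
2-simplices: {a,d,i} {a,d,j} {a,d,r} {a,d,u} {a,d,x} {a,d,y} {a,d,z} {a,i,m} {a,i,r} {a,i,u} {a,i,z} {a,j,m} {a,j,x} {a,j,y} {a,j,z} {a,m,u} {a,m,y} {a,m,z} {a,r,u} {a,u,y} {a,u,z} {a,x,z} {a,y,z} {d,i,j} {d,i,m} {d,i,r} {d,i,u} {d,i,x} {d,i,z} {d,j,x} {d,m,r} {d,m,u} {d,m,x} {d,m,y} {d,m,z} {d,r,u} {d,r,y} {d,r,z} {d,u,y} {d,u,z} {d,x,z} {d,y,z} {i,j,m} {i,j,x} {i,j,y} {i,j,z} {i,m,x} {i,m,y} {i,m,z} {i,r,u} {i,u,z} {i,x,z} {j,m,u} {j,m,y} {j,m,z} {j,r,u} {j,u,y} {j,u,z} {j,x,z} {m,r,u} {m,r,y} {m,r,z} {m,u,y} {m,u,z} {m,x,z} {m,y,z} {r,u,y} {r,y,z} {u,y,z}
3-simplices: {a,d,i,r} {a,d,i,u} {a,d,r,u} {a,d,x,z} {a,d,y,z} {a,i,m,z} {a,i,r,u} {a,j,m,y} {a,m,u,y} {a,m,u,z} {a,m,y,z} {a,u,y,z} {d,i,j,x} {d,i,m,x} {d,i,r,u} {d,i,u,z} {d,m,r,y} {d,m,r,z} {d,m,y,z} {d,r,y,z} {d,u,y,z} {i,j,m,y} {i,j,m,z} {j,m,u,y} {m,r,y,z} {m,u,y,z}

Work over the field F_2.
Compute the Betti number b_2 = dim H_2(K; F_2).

b_2=13

n_0=10 n_1=44 n_2=69 n_3=26  [Z2]
∂1: piv[ad,ai,aj,am,ar,au,ax,ay,az] rk=9  ker:di,dj,dm,dr,du,dx,dy,dz,ij,im,ir,iu,ix,iy,iz,jm,jr,ju,jx,jy,jz,mr,mu,mx,my,mz,ru,rx,ry,rz,uy,uz,xy,xz,yz
∂2: piv[adi,adj,adr,adu,adx,ady,adz,aim,air,aiu,aiz,ajm,ajx,ajy,ajz,amu,amy,amz,aru,auy,auz,axz,ayz,dij,dim,dix,dmr,dmx,dry,drz,ijy,jmu,jru] rk=33  ker:dir,diu,diz,djx,dmu,dmy,dmz,dru,duy,duz,dxz,dyz,ijm,ijx,ijz,imx,imy,imz,iru,iuz,ixz,jmy,jmz,juy,juz,jxz,mru,mry,mrz,muy,muz,mxz,myz,ruy,ryz,uyz
∂3: piv[adir,adiu,adru,adxz,adyz,aimz,airu,ajmy,amuy,amuz,amyz,auyz,dijx,dimx,diuz,dmry,dmrz,dmyz,dryz,duyz,ijmy,ijmz,jmuy] rk=23  ker:diru,mryz,muyz
b_2=(69−33)−23=13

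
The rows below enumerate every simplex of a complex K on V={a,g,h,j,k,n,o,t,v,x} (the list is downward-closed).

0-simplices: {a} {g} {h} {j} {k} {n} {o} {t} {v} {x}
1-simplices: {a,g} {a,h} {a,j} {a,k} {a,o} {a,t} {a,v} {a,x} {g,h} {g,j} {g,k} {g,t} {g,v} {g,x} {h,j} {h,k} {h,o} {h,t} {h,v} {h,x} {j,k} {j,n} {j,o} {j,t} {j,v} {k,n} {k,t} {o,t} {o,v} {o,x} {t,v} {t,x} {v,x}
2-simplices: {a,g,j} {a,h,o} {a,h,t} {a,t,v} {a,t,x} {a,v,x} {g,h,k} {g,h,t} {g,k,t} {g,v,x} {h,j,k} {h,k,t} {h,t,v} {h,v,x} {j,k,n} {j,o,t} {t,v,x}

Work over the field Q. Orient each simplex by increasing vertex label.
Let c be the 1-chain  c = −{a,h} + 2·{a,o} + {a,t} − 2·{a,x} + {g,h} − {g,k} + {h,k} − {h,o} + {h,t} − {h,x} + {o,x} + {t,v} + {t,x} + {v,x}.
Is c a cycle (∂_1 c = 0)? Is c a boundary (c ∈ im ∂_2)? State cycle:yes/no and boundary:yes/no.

cycle:yes boundary:no

n_0=10 n_1=33 n_2=17  [Q]
∂1: piv[ag,ah,aj,ak,ao,at,av,ax,jn] rk=9  ker:gh,gj,gk,gt,gv,gx,hj,hk,ho,ht,hv,hx,jk,jo,jt,jv,kn,kt,ot,ov,ox,tv,tx,vx
∂2: piv[agj,aho,aht,atv,atx,avx,ghk,ght,gkt,gvx,hjk,htv,hvx,jkn,jot] rk=15  ker:hkt,tvx
∂1c = 0
c vs im∂2: residual ≠ 0 ⇒ not boundary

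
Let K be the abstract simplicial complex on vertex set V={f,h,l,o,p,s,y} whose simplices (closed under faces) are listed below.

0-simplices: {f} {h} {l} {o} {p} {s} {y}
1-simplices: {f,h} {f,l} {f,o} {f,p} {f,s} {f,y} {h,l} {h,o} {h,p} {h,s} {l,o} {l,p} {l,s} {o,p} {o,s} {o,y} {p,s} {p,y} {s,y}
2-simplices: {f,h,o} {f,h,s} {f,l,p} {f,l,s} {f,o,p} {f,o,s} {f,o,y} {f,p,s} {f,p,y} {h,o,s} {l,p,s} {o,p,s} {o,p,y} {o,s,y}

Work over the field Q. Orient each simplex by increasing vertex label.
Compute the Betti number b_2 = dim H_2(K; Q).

n_0=7 n_1=19 n_2=14  [Q]
∂1: piv[fh,fl,fo,fp,fs,fy] rk=6  ker:hl,ho,hp,hs,lo,lp,ls,op,os,oy,ps,py,sy
∂2: piv[fho,fhs,flp,fls,fop,fos,foy,fps,fpy,osy] rk=10  ker:hos,lps,ops,opy
b_2=(14−10)−0=4

b_2=4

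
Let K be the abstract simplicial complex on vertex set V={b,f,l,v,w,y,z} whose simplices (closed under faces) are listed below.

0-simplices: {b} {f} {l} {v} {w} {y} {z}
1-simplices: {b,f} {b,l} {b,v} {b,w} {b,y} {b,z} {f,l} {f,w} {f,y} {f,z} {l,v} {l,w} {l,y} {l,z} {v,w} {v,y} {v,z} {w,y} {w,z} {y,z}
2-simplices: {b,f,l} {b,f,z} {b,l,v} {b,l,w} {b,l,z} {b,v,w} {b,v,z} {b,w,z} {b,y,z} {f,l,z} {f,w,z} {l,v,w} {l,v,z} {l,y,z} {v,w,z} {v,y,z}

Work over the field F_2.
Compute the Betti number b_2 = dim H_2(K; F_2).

n_0=7 n_1=20 n_2=16  [Z2]
∂1: piv[bf,bl,bv,bw,by,bz] rk=6  ker:fl,fw,fy,fz,lv,lw,ly,lz,vw,vy,vz,wy,wz,yz
∂2: piv[bfl,bfz,blv,blw,blz,bvw,bvz,bwz,byz,fwz,lyz,vyz] rk=12  ker:flz,lvw,lvz,vwz
b_2=(16−12)−0=4

b_2=4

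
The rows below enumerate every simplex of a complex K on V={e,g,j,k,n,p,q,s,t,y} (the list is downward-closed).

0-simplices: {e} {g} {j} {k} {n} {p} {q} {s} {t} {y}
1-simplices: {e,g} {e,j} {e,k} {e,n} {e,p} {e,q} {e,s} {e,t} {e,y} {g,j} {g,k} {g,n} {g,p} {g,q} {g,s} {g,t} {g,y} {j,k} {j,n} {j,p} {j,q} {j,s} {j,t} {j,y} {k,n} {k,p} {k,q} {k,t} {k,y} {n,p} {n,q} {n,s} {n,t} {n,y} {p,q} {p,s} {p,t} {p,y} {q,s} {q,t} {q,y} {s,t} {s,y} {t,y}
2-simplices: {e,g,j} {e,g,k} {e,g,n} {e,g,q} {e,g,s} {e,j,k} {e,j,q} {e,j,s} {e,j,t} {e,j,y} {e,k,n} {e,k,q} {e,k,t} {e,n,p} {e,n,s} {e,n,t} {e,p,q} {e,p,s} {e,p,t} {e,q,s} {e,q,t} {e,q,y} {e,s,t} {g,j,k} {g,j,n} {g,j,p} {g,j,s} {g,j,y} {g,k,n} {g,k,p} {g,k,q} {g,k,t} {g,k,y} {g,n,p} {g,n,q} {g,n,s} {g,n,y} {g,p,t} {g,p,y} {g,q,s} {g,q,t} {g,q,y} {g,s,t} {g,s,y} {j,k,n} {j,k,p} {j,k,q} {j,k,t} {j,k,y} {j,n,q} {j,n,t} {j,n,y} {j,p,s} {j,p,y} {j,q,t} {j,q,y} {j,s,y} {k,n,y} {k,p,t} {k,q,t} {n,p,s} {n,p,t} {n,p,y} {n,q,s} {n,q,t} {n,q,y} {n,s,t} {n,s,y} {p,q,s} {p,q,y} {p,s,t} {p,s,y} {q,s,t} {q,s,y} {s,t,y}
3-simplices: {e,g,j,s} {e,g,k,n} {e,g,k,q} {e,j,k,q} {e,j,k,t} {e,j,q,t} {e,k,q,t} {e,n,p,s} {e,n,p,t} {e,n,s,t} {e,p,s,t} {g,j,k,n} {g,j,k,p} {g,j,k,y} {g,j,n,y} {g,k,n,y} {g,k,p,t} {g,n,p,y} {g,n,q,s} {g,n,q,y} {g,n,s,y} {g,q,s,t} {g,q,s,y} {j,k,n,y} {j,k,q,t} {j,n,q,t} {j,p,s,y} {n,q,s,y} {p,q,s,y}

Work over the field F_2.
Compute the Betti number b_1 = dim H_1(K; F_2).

b_1=0

n_0=10 n_1=44 n_2=75 n_3=29  [Z2]
∂1: piv[eg,ej,ek,en,ep,eq,es,et,ey] rk=9  ker:gj,gk,gn,gp,gq,gs,gt,gy,jk,jn,jp,jq,js,jt,jy,kn,kp,kq,kt,ky,np,nq,ns,nt,ny,pq,ps,pt,py,qs,qt,qy,st,sy,ty
∂2: piv[egj,egk,egn,egq,egs,ejk,ejq,ejs,ejt,ejy,ekn,ekq,ekt,enp,ens,ent,epq,eps,ept,eqs,eqt,eqy,est,gjn,gjp,gjy,gkp,gkt,gky,gnp,gnq,gny,gpy,gsy,sty] rk=35  ker:gjk,gjs,gkn,gkq,gns,gpt,gqs,gqt,gqy,gst,jkn,jkp,jkq,jkt,jky,jnq,jnt,jny,jps,jpy,jqt,jqy,jsy,kny,kpt,kqt,nps,npt,npy,nqs,nqt,nqy,nst,nsy,pqs,pqy,pst,psy,qst,qsy
∂3: piv[egjs,egkn,egkq,ejkq,ejkt,ejqt,ekqt,enps,enpt,enst,epst,gjkn,gjkp,gjky,gjny,gkny,gkpt,gnpy,gnqs,gnqy,gnsy,gqst,gqsy,jnqt,jpsy,pqsy] rk=26  ker:jkny,jkqt,nqsy
b_1=(44−9)−35=0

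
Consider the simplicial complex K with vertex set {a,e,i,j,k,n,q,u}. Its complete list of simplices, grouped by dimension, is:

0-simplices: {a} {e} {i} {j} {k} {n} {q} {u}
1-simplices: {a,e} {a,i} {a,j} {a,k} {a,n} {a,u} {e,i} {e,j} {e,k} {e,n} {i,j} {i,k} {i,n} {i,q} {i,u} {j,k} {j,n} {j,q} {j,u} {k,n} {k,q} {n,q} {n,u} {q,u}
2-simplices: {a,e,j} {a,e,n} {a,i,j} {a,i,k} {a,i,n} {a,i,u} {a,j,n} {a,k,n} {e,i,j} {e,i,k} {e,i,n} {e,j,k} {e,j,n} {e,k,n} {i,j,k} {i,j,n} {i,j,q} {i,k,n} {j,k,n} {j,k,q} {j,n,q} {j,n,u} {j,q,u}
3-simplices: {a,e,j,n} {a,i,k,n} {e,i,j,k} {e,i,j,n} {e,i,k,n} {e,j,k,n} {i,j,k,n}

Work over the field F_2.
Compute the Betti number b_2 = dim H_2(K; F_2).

n_0=8 n_1=24 n_2=23 n_3=7  [Z2]
∂1: piv[ae,ai,aj,ak,an,au,iq] rk=7  ker:ei,ej,ek,en,ij,ik,in,iu,jk,jn,jq,ju,kn,kq,nq,nu,qu
∂2: piv[aej,aen,aij,aik,ain,aiu,ajn,akn,eij,eik,ejk,ijq,jkq,jnq,jnu,jqu] rk=16  ker:ein,ejn,ekn,ijk,ijn,ikn,jkn
∂3: piv[aejn,aikn,eijk,eijn,eikn,ejkn] rk=6  ker:ijkn
b_2=(23−16)−6=1

b_2=1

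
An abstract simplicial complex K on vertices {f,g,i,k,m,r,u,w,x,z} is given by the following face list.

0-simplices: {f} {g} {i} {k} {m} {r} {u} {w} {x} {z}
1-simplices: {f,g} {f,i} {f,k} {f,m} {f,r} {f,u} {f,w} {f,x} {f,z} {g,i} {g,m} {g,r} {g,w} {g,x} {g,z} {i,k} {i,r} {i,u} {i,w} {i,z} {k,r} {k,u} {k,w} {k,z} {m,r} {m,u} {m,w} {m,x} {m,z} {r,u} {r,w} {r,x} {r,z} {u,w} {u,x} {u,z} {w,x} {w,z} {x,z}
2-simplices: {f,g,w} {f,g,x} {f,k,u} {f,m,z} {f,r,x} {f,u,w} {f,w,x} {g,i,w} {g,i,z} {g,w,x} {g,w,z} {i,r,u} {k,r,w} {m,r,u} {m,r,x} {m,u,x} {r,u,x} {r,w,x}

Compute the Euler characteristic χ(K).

n_0=10 n_1=39 n_2=18
χ=+10−39+18=-11

χ(K)=-11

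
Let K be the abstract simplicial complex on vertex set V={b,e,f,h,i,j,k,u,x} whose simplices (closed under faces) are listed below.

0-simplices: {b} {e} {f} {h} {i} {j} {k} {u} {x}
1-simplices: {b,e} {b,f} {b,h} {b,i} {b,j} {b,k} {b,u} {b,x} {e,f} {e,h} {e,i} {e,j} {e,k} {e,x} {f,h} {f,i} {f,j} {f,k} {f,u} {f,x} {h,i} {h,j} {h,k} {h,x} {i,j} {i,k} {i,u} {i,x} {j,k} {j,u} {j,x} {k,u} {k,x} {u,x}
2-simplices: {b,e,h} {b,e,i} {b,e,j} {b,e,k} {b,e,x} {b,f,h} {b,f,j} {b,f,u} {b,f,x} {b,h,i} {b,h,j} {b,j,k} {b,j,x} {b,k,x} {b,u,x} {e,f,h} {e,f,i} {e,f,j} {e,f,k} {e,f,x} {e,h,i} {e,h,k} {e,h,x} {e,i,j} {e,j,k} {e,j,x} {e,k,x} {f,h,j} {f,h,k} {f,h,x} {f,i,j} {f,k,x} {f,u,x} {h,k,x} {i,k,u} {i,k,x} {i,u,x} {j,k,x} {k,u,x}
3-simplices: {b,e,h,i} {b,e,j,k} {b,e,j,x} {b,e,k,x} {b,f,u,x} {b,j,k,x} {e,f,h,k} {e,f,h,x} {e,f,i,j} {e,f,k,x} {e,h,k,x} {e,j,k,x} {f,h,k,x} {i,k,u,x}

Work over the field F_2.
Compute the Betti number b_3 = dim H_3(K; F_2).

n_0=9 n_1=34 n_2=39 n_3=14  [Z2]
∂1: piv[be,bf,bh,bi,bj,bk,bu,bx] rk=8  ker:ef,eh,ei,ej,ek,ex,fh,fi,fj,fk,fu,fx,hi,hj,hk,hx,ij,ik,iu,ix,jk,ju,jx,ku,kx,ux
∂2: piv[beh,bei,bej,bek,bex,bfh,bfj,bfu,bfx,bhi,bhj,bjk,bjx,bkx,bux,efh,efi,efk,ehk,ehx,eij,iku,ikx,iux] rk=24  ker:efj,efx,ehi,ejk,ejx,ekx,fhj,fhk,fhx,fij,fkx,fux,hkx,jkx,kux
∂3: piv[behi,bejk,bejx,bekx,bfux,bjkx,efhk,efhx,efij,efkx,ehkx,ikux] rk=12  ker:ejkx,fhkx
b_3=(14−12)−0=2

b_3=2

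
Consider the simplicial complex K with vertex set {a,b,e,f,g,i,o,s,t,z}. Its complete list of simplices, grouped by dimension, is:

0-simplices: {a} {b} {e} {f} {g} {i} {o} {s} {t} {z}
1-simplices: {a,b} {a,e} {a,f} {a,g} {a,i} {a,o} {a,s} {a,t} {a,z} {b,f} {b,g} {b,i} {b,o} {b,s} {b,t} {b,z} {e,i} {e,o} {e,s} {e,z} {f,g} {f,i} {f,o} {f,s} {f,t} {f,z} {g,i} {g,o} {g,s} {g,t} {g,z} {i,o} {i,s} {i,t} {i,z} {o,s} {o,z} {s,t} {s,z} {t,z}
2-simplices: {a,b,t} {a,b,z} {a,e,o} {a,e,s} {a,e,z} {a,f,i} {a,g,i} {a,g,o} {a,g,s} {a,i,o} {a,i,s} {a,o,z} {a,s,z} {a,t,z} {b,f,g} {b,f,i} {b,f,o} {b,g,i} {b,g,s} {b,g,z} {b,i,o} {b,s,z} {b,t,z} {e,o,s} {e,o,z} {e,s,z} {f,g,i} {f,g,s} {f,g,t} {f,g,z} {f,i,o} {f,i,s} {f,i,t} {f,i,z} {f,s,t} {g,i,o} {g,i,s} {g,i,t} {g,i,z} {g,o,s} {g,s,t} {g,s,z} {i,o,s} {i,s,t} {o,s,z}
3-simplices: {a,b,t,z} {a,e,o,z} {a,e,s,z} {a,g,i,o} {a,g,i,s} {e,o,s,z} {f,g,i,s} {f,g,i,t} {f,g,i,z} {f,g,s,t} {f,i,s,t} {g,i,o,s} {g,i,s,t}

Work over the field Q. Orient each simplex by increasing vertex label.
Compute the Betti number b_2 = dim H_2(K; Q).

b_2=4

n_0=10 n_1=40 n_2=45 n_3=13  [Q]
∂1: piv[ab,ae,af,ag,ai,ao,as,at,az] rk=9  ker:bf,bg,bi,bo,bs,bt,bz,ei,eo,es,ez,fg,fi,fo,fs,ft,fz,gi,go,gs,gt,gz,io,is,it,iz,os,oz,st,sz,tz
∂2: piv[abt,abz,aeo,aes,aez,afi,agi,ago,ags,aio,ais,aoz,asz,atz,bfg,bfi,bfo,bgi,bgs,bgz,bio,bsz,eos,fgs,fgt,fgz,fit,fiz,fst] rk=29  ker:btz,eoz,esz,fgi,fio,fis,gio,gis,git,giz,gos,gst,gsz,ios,ist,osz
∂3: piv[abtz,aeoz,aesz,agio,agis,eosz,fgis,fgit,fgiz,fgst,fist,gios] rk=12  ker:gist
b_2=(45−29)−12=4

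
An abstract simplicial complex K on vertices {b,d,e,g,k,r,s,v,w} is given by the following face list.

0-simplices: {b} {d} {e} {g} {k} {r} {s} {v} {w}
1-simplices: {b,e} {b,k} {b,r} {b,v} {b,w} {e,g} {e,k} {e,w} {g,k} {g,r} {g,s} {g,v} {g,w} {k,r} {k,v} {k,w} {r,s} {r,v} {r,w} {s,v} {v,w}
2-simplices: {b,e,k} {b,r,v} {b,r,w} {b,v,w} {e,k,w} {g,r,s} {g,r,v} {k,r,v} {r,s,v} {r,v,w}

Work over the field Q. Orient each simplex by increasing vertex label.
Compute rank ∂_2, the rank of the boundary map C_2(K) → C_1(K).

rank∂_2=9

n_0=9 n_1=21 n_2=10  [Q]
∂1: piv[be,bk,br,bv,bw,eg,gs] rk=7  ker:ek,ew,gk,gr,gv,gw,kr,kv,kw,rs,rv,rw,sv,vw
∂2: piv[bek,brv,brw,bvw,ekw,grs,grv,krv,rsv] rk=9  ker:rvw
rk∂_2=9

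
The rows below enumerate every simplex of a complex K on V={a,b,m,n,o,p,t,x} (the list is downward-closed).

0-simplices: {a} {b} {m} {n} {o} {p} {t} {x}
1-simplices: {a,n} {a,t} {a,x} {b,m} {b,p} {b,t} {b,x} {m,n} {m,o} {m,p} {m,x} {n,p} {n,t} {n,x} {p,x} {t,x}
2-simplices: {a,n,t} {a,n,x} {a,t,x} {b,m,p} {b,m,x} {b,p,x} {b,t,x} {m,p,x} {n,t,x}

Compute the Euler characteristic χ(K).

n_0=8 n_1=16 n_2=9
χ=+8−16+9=1

χ(K)=1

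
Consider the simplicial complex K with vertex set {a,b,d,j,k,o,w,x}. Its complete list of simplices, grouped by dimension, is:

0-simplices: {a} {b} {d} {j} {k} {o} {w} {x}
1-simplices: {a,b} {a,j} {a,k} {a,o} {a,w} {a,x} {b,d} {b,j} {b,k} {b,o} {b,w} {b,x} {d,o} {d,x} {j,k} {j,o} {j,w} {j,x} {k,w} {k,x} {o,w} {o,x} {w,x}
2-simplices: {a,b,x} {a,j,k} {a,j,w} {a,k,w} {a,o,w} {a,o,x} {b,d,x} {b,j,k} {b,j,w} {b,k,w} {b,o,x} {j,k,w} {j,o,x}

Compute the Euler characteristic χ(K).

n_0=8 n_1=23 n_2=13
χ=+8−23+13=-2

χ(K)=-2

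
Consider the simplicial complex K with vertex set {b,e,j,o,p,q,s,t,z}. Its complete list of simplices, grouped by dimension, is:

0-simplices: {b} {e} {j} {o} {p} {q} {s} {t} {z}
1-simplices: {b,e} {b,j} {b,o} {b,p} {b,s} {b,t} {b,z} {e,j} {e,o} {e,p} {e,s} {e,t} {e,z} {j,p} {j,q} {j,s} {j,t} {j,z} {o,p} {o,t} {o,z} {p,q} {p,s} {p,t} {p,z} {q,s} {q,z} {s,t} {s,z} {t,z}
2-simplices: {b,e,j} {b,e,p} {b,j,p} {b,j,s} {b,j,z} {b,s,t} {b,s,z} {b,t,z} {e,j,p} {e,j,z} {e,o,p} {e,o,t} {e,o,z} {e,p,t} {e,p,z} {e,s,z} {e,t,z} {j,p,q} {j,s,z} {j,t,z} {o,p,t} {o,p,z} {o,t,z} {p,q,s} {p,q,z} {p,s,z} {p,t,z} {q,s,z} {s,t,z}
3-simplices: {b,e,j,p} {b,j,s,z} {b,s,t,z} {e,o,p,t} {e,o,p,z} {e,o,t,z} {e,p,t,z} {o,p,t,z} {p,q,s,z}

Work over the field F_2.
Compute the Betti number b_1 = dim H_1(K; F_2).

n_0=9 n_1=30 n_2=29 n_3=9  [Z2]
∂1: piv[be,bj,bo,bp,bs,bt,bz,jq] rk=8  ker:ej,eo,ep,es,et,ez,jp,js,jt,jz,op,ot,oz,pq,ps,pt,pz,qs,qz,st,sz,tz
∂2: piv[bej,bep,bjp,bjs,bjz,bst,bsz,btz,ejz,eop,eot,eoz,ept,epz,esz,etz,jpq,jtz,pqs,pqz,psz] rk=21  ker:ejp,jsz,opt,opz,otz,ptz,qsz,stz
∂3: piv[bejp,bjsz,bstz,eopt,eopz,eotz,eptz,pqsz] rk=8  ker:optz
b_1=(30−8)−21=1

b_1=1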